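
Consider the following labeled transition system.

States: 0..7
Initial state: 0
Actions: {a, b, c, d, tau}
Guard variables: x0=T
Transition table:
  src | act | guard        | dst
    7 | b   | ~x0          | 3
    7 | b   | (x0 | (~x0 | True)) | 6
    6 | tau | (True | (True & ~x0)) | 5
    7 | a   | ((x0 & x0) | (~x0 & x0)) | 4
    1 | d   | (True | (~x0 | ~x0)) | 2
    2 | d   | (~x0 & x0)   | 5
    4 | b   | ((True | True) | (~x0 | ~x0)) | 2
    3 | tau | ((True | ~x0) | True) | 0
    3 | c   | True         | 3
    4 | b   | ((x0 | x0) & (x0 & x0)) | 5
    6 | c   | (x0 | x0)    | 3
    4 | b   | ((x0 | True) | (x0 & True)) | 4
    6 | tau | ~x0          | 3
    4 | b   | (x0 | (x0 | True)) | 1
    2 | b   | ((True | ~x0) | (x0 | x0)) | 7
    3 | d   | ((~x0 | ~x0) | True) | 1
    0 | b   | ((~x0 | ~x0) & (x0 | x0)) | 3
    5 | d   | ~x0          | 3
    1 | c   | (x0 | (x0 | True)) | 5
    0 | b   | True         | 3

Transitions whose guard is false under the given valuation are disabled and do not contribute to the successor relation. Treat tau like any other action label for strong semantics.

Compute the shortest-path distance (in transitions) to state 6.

Answer: 5

Working:
BFS to 6:
  Layer 0: {0}
  Layer 1: {3}
  Layer 2: {1}
  Layer 3: {2,5}
  Layer 4: {7}
  Layer 5: {4,6}
depth(6)=5, e.g. b·d·d·b·b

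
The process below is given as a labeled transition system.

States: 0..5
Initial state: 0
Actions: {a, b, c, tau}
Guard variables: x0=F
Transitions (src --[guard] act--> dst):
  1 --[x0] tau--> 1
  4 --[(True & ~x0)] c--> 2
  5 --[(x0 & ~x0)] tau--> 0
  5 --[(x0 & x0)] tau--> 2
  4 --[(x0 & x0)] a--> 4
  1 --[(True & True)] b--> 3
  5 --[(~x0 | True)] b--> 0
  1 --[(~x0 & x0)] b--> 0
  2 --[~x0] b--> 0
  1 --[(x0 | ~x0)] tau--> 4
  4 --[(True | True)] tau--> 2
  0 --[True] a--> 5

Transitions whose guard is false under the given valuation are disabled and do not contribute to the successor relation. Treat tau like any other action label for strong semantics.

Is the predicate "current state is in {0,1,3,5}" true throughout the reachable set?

Allowed set {0,1,3,5}
Reach set: {0,5}
  0: ok
  5: ok

Answer: INVARIANT HOLDS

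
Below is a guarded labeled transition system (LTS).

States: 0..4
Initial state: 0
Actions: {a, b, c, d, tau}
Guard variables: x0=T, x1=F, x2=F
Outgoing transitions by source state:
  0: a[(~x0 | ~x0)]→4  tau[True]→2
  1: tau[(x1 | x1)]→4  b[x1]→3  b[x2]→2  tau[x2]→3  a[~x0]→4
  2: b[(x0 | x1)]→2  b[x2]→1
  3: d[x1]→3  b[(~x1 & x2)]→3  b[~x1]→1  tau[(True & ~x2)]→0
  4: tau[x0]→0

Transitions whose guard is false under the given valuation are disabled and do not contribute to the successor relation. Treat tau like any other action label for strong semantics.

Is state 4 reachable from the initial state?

Answer: UNREACHABLE

Analysis:
Guard filter leaves 5 enabled edge(s).
depth 0: {0}
depth 1: {2}  now seen {0,2}
Reachable = {0,2}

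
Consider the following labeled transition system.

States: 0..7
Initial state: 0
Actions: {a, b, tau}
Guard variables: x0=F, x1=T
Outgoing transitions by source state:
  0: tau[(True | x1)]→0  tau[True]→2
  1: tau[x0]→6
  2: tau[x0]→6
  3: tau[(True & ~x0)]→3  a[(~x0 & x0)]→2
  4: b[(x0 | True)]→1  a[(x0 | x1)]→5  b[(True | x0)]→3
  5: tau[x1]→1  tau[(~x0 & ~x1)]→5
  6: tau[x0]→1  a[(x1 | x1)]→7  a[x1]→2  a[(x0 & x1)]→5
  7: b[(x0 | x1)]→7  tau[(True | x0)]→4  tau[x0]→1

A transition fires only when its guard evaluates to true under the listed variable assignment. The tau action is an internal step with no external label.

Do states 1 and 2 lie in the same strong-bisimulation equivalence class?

Refine partition for ~:
  P[0] = {{0,1,2,3,4,5,6,7}}
  P[1] = {{0,3,5},{1,2},{4},{6},{7}}
  P[2] = {{0},{1,2},{3},{4},{5},{6},{7}}
stable after 3 split(s): 7 block(s)
[1]={1,2}  [2]={1,2}

Answer: BISIMILAR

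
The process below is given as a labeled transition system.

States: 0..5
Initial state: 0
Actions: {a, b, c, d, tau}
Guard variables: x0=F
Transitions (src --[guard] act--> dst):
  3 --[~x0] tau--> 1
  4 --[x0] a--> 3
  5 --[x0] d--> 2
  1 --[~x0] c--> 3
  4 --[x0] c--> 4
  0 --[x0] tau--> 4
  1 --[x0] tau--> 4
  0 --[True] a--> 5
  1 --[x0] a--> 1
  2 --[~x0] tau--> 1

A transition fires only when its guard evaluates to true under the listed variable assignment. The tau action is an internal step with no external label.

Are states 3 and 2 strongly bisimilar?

Answer: BISIMILAR

Trace:
Compute ~ classes (split until stable):
  round 0: {{0,1,2,3,4,5}}
  round 1: {{0},{1},{2,3},{4,5}}
stable after 2 split(s): 4 block(s)
3∈{2,3}, 2∈{2,3}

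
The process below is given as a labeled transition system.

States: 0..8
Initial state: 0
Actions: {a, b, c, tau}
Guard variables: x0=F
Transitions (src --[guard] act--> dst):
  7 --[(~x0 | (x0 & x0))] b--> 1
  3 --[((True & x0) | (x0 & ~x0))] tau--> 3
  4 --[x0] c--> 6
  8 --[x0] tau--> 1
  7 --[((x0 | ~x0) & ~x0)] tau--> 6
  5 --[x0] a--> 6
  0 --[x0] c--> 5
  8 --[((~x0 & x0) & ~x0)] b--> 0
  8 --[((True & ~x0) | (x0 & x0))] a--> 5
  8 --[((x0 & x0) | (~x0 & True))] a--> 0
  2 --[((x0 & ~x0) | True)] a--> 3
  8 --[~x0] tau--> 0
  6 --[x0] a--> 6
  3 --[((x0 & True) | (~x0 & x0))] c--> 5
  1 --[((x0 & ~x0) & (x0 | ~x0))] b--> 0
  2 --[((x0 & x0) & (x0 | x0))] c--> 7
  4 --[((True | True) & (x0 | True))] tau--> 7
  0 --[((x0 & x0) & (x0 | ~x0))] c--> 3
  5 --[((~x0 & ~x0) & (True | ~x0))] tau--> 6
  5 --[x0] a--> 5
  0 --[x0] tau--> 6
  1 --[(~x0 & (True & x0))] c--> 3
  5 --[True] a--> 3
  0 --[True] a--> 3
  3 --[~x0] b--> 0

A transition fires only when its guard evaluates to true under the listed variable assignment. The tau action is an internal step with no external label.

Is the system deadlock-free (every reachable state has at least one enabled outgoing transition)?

Reach set: {0,3}
  0: a→3  [deg 1]
  3: b→0  [deg 1]

Answer: DEADLOCK-FREE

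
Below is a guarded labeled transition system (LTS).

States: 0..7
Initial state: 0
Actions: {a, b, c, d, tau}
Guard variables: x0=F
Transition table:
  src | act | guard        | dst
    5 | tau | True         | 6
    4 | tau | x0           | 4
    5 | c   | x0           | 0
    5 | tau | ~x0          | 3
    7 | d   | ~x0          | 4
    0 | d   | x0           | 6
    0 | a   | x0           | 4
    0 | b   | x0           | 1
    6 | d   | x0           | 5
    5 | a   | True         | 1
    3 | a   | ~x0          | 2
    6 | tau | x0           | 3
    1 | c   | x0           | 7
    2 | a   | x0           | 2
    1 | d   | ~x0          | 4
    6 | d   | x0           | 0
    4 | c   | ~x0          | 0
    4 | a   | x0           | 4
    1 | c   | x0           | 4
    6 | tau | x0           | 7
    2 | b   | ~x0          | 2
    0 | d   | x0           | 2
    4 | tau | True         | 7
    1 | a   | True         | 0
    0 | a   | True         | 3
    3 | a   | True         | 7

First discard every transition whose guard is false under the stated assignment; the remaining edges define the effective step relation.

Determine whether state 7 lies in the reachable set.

12 transition(s) survive guard evaluation.
L0 = {0}
L1 = {3}  now seen {0,3}
L2 = {2,7}  now seen {0,2,3,7}
L3 = {4}  now seen {0,2,3,4,7}
Reach set: {0,2,3,4,7}
trace reaching 7: a·a

Answer: REACHABLE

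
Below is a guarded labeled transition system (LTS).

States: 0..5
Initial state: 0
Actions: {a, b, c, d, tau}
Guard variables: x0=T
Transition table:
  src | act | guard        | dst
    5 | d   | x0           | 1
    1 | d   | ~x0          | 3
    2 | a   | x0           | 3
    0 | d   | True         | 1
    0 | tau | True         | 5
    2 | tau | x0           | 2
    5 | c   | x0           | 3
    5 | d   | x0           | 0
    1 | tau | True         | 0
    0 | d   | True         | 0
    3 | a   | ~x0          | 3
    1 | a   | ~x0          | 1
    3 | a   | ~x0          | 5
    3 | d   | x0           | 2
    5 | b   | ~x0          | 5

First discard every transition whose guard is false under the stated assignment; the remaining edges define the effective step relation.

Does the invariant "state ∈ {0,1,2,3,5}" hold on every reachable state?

Inv-set: {0,1,2,3,5}
Reachable = {0,1,2,3,5}
  0: safe
  1: safe
  2: safe
  3: safe
  5: safe

Answer: INVARIANT HOLDS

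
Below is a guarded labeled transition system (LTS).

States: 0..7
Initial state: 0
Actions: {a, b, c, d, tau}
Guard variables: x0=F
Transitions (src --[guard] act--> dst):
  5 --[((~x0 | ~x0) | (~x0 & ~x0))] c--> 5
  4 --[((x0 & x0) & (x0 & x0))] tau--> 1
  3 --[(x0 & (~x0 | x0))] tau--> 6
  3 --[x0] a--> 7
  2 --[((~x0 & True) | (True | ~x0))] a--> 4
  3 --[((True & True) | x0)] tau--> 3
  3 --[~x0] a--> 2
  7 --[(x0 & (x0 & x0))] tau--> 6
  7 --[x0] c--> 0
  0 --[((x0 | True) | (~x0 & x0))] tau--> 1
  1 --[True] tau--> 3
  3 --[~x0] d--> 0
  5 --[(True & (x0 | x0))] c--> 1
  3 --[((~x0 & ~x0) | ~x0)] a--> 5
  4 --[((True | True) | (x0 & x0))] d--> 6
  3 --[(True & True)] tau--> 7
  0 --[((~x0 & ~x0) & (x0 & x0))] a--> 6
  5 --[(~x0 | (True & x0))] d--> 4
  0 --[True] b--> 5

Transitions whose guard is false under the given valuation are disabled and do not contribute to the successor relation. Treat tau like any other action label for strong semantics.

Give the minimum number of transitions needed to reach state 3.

BFS to 3:
  depth 0: {0}
  depth 1: {1,5}
  depth 2: {3,4}
first hit 3 at d=2 via tau·tau

Answer: 2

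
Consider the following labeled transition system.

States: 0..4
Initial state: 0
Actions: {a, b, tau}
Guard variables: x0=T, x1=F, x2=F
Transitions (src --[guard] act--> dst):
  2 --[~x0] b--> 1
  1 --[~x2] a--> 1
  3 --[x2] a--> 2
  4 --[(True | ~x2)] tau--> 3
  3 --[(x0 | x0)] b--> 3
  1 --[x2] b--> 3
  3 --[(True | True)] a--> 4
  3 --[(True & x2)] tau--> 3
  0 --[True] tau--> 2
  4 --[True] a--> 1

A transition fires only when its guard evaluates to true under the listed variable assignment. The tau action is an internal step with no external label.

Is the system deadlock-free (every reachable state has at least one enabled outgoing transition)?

Answer: DEADLOCK at state 2

Trace:
Reach set: {0,2}
  0: tau→2  [1 exit(s)]
  2: ∅  [STUCK]
trace reaching 2: tau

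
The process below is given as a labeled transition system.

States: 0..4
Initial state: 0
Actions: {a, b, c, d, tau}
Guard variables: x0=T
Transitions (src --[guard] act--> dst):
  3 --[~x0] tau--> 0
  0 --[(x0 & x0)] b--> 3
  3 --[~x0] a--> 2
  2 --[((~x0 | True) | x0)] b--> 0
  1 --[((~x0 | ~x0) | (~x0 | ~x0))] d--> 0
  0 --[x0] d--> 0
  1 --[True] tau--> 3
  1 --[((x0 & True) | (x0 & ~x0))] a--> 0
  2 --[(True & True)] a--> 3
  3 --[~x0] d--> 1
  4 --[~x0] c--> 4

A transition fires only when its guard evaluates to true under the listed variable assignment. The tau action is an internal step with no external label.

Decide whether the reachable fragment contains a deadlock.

Reach set: {0,3}
  0: b→3  d→0  [2 out]
  3: ∅  [deadlock]
witness 3: b

Answer: DEADLOCK at state 3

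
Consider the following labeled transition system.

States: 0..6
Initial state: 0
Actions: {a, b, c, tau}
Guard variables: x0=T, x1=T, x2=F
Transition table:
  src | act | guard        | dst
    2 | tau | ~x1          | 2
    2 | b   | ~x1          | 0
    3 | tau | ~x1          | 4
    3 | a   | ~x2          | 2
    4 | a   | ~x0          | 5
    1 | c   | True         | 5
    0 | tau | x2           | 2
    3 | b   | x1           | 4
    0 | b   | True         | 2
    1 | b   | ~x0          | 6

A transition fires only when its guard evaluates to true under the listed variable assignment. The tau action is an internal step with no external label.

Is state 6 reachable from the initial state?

4 transition(s) survive guard evaluation.
L0 = {0}
L1 = {2}  total {0,2}
R = {0,2}

Answer: UNREACHABLE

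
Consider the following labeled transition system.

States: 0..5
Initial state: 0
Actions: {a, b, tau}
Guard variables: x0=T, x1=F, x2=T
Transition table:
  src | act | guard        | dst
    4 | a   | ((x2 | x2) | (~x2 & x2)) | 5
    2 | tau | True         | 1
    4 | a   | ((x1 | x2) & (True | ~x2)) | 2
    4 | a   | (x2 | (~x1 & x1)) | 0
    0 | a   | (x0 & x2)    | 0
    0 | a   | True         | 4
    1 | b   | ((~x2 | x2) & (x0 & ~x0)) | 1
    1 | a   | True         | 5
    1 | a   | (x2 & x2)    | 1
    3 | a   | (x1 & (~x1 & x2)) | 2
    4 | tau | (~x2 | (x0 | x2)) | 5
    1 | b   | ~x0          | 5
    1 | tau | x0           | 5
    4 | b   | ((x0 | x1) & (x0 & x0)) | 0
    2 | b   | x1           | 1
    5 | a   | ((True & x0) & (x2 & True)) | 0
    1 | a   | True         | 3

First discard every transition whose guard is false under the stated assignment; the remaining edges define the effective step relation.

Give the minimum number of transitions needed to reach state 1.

Answer: 3

Trace:
BFS to 1:
  Layer 0: {0}
  Layer 1: {4}
  Layer 2: {2,5}
  Layer 3: {1}
depth(1)=3, e.g. a·a·tau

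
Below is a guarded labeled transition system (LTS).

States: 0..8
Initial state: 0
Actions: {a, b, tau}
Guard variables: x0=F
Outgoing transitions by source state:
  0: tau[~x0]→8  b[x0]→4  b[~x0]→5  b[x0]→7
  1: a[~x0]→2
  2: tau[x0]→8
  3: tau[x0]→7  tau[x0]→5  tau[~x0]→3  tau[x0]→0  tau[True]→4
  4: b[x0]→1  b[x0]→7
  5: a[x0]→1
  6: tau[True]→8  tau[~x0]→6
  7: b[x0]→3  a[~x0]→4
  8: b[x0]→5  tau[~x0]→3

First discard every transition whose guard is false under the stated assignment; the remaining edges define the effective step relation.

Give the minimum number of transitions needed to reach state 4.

Answer: 3

Working:
Breadth-first toward 4:
  L0 = {0}
  L1 = {5,8}
  L2 = {3}
  L3 = {4}
first hit 4 at d=3 via tau·tau·tau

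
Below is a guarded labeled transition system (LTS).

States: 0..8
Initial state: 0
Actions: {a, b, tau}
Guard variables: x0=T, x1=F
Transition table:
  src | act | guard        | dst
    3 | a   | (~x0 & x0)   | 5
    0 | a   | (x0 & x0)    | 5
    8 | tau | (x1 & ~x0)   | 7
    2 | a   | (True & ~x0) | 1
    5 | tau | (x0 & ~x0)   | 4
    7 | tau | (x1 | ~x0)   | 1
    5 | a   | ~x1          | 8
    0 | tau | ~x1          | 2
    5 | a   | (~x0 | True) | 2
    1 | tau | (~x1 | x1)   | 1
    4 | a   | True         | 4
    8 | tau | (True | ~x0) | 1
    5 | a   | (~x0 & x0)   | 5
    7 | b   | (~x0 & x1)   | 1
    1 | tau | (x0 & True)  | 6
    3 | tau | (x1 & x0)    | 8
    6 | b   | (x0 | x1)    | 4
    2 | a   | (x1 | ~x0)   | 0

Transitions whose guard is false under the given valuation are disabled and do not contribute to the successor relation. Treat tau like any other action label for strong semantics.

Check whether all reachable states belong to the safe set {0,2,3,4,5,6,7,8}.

Answer: INVARIANT VIOLATED at state 1

Analysis:
Inv-set: {0,2,3,4,5,6,7,8}
Reach set: {0,1,2,4,5,6,8}
  0: ✓
  1: outside
  2: ✓
  4: ✓
  5: ✓
  6: ✓
  8: ✓
counterexample path to 1: a·a·tau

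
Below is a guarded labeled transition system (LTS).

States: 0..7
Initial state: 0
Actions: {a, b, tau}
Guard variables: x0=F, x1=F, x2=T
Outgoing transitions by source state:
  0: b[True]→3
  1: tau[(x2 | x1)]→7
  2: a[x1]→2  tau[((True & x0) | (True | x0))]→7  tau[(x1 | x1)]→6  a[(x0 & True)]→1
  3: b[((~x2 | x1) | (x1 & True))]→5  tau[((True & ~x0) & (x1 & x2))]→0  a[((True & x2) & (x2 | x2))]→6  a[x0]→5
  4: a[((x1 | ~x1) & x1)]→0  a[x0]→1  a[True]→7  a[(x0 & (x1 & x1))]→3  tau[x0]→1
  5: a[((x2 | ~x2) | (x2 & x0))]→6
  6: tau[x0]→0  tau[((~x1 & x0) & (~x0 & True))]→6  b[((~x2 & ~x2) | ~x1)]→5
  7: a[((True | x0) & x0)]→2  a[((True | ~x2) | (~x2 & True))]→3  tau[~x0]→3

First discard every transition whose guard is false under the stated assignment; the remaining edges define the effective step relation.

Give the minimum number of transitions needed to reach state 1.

Answer: UNREACHABLE

Working:
BFS to 1:
  Layer 0: {0}
  Layer 1: {3}
  Layer 2: {6}
  Layer 3: {5}
1 never appears.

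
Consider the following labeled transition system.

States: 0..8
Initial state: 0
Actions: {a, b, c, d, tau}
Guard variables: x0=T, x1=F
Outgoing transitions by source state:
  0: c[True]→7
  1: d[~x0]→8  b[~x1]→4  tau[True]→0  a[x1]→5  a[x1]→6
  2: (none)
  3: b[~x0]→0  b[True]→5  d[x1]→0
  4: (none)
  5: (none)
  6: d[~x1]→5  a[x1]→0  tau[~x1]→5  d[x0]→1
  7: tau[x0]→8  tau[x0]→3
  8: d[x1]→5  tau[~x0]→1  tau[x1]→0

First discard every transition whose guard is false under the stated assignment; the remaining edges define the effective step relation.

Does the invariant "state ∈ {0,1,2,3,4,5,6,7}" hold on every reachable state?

Answer: INVARIANT VIOLATED at state 8

Analysis:
Safe = {0,1,2,3,4,5,6,7}
Reachable = {0,3,5,7,8}
  0: ok
  3: ok
  5: ok
  7: ok
  8: VIOLATES
reach 8 via c·tau — violates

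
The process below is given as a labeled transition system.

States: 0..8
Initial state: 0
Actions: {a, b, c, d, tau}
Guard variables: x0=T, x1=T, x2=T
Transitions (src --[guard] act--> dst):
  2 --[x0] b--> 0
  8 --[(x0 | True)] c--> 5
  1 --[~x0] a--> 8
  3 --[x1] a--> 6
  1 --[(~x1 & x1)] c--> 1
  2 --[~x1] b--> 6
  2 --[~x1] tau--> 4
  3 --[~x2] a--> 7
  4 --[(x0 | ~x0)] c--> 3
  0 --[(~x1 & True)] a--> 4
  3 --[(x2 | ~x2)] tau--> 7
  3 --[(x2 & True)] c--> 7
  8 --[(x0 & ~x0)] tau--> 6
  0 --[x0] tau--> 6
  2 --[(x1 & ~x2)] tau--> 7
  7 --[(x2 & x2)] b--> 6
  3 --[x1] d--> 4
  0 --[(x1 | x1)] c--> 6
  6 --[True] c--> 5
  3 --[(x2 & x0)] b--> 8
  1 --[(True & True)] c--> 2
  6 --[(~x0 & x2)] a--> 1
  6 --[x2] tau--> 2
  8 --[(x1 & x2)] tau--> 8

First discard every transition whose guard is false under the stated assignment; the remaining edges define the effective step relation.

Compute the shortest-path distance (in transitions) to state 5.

Breadth-first toward 5:
  depth 0: {0}
  depth 1: {6}
  depth 2: {2,5}
5 enters at depth 2; path c·c

Answer: 2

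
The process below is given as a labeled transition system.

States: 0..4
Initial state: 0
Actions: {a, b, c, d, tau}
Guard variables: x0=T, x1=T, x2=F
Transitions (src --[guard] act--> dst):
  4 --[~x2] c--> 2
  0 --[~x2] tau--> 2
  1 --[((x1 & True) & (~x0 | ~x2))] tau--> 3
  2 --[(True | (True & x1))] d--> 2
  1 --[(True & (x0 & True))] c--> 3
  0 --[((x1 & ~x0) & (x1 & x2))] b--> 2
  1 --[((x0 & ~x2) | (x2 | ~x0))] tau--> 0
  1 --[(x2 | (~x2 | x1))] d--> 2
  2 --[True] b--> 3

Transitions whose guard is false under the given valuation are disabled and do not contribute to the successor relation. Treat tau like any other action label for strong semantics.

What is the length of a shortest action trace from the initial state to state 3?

Answer: 2

Analysis:
BFS to 3:
  Layer 0: {0}
  Layer 1: {2}
  Layer 2: {3}
first hit 3 at d=2 via tau·b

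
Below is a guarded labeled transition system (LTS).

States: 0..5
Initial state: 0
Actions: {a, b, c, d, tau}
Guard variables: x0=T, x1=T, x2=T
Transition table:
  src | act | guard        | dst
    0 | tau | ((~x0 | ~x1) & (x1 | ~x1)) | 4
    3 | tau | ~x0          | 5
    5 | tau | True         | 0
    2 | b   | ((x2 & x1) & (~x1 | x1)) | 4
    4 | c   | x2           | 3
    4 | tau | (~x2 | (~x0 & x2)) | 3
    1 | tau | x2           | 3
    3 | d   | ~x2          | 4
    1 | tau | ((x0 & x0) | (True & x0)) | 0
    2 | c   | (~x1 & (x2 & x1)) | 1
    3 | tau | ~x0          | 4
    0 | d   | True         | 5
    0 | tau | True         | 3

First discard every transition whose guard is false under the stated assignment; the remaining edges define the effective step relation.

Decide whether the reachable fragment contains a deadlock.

Reach set: {0,3,5}
  0: d→5  tau→3  [2 exit(s)]
  3: ∅  [STUCK]
  5: tau→0  [1 exit(s)]
Path to 3: tau

Answer: DEADLOCK at state 3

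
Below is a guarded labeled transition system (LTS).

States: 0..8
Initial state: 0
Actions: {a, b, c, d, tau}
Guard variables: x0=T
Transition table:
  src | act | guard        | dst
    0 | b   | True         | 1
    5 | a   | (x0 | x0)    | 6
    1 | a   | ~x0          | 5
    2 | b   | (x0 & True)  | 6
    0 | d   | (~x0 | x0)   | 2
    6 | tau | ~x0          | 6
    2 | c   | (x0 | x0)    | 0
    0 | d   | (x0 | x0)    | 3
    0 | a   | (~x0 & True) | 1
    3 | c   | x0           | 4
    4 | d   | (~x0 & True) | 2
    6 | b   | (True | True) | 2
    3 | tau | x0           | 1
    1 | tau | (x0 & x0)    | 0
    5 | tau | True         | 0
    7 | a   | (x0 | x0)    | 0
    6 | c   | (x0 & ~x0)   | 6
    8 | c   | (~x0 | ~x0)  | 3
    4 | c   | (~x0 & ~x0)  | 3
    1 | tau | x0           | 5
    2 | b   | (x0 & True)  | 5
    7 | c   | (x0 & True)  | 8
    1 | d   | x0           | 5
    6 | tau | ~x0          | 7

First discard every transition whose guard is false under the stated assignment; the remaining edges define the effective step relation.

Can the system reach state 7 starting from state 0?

Answer: UNREACHABLE

Working:
Guard filter leaves 16 enabled edge(s).
L0 = {0}
L1 = {1,2,3}  now seen {0,1,2,3}
L2 = {4,5,6}  now seen {0,1,2,3,4,5,6}
Reach set: {0,1,2,3,4,5,6}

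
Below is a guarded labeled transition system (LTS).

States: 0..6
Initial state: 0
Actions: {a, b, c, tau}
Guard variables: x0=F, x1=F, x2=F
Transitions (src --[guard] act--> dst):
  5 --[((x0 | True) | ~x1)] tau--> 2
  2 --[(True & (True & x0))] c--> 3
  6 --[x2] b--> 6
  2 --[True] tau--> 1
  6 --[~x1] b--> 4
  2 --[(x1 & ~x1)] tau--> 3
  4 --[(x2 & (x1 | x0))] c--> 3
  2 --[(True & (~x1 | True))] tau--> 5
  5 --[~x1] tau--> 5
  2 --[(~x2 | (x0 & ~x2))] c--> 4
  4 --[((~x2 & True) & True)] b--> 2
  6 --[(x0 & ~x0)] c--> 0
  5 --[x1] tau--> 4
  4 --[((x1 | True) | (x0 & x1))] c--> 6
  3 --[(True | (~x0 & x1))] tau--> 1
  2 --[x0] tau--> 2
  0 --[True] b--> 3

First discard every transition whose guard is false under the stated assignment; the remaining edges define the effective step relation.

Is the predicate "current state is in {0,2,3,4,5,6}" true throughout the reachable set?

Answer: INVARIANT VIOLATED at state 1

Trace:
Allowed set {0,2,3,4,5,6}
R = {0,1,3}
  0: ok
  1: outside
  3: ok
reach 1 via b·tau — violates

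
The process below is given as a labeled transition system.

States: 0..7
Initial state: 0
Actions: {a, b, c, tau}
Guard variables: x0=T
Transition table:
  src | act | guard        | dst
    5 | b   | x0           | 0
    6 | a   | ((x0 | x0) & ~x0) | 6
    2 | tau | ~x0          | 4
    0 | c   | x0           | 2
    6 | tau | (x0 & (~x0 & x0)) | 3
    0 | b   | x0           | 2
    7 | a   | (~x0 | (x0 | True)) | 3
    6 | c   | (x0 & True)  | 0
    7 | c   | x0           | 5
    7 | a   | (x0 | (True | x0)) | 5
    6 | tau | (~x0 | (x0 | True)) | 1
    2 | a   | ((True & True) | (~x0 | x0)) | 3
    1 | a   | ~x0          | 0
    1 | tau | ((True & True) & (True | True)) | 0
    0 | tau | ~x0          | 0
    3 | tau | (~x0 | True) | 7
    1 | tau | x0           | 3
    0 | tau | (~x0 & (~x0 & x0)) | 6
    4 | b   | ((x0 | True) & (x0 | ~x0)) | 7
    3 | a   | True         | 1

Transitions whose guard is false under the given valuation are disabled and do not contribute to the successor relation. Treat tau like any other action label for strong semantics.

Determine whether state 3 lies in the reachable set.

Answer: REACHABLE

Analysis:
After dropping false guards: 14 live edges.
L0 = {0}
L1 = {2}  now seen {0,2}
L2 = {3}  now seen {0,2,3}
L3 = {1,7}  now seen {0,1,2,3,7}
L4 = {5}  now seen {0,1,2,3,5,7}
R = {0,1,2,3,5,7}
witness 3: c·a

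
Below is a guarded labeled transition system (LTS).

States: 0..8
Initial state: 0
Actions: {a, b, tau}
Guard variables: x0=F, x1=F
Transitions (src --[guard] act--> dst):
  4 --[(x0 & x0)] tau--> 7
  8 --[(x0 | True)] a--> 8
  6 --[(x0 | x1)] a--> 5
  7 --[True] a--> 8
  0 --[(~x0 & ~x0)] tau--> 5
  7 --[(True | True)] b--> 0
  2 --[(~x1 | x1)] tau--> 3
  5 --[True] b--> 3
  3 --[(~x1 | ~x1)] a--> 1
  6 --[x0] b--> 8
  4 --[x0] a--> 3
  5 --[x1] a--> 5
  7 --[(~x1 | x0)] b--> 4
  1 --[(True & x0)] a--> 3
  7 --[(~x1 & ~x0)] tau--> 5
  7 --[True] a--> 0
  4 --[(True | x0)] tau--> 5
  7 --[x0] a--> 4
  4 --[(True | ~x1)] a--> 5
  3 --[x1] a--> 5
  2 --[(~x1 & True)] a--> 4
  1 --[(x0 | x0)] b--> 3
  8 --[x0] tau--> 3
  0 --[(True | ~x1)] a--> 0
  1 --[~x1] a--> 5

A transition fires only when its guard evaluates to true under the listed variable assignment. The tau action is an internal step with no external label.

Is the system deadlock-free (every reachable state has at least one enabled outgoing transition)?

Reachable = {0,1,3,5}
  0: a→0  tau→5  [2 out]
  1: a→5  [1 out]
  3: a→1  [1 out]
  5: b→3  [1 out]

Answer: DEADLOCK-FREE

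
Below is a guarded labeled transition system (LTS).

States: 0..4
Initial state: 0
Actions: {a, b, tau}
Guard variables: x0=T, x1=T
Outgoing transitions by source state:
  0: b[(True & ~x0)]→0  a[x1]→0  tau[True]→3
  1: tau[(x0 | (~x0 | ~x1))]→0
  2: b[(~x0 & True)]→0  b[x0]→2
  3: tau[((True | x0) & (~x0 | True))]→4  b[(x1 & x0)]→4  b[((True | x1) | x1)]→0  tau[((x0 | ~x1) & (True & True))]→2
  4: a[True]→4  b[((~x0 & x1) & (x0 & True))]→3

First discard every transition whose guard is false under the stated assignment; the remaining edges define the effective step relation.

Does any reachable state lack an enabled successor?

R = {0,2,3,4}
  0: a→0  tau→3  [deg 2]
  2: b→2  [deg 1]
  3: b→0  b→4  tau→2  tau→4  [deg 4]
  4: a→4  [deg 1]

Answer: DEADLOCK-FREE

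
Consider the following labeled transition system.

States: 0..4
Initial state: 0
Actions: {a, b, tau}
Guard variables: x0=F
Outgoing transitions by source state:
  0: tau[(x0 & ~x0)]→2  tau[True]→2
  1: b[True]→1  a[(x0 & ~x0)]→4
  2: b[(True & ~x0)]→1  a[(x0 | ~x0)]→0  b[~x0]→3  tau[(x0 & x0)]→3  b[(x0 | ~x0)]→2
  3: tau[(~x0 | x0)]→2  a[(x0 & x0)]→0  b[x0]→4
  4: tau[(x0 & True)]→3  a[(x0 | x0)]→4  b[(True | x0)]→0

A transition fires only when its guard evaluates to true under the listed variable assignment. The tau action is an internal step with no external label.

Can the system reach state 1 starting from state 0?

Answer: REACHABLE

Analysis:
After dropping false guards: 8 live edges.
L0 = {0}
L1 = {2}  cumulative {0,2}
L2 = {1,3}  cumulative {0,1,2,3}
R = {0,1,2,3}
Path to 1: tau·b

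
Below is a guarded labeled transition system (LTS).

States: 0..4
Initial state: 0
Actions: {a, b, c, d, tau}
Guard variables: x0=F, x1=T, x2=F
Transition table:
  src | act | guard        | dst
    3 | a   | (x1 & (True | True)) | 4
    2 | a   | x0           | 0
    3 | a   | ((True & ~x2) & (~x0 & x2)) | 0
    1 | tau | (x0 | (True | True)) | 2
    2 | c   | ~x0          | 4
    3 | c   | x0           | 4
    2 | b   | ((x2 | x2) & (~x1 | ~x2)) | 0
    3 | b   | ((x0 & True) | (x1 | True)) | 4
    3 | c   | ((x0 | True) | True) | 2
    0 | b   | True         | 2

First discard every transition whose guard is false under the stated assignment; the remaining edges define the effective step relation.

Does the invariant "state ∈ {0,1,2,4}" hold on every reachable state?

Answer: INVARIANT HOLDS

Analysis:
Inv-set: {0,1,2,4}
R = {0,2,4}
  0: safe
  2: safe
  4: safe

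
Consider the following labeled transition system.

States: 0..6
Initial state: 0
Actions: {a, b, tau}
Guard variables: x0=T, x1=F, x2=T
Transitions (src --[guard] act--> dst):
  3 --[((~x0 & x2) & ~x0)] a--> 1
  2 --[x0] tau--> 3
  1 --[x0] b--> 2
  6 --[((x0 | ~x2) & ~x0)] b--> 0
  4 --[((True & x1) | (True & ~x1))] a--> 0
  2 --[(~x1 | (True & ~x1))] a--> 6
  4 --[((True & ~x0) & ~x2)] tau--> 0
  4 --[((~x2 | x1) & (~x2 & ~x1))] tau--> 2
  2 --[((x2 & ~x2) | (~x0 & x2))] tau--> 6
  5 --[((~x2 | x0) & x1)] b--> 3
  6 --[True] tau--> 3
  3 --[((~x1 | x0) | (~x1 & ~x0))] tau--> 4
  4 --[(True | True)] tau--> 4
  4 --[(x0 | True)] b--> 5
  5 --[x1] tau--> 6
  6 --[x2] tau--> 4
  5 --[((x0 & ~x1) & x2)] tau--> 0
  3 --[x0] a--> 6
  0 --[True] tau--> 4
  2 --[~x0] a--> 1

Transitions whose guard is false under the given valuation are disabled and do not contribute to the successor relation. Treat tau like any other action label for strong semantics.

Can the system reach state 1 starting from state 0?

After dropping false guards: 12 live edges.
L0 = {0}
L1 = {4}  total {0,4}
L2 = {5}  total {0,4,5}
Reach set: {0,4,5}

Answer: UNREACHABLE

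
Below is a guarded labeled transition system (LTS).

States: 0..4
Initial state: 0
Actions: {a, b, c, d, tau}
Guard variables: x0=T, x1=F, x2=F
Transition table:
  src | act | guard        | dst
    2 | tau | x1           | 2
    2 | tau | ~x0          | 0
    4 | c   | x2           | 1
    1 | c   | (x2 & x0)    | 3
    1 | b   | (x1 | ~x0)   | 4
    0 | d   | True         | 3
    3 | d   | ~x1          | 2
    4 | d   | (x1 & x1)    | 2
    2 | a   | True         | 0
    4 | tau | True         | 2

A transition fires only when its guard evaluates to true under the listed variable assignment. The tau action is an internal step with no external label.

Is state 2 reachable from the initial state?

Answer: REACHABLE

Trace:
4 transition(s) survive guard evaluation.
L0 = {0}
L1 = {3}  total {0,3}
L2 = {2}  total {0,2,3}
Reach set: {0,2,3}
trace reaching 2: d·d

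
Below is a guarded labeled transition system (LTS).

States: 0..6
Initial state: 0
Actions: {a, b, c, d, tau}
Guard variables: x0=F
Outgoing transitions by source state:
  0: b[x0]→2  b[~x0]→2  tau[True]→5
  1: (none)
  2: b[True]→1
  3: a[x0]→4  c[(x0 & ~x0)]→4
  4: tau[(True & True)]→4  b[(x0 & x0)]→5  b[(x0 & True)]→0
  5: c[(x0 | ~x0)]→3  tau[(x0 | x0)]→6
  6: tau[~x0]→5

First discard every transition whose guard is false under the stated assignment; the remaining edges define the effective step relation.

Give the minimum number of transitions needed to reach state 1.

BFS to 1:
  L0 = {0}
  L1 = {2,5}
  L2 = {1,3}
first hit 1 at d=2 via b·b

Answer: 2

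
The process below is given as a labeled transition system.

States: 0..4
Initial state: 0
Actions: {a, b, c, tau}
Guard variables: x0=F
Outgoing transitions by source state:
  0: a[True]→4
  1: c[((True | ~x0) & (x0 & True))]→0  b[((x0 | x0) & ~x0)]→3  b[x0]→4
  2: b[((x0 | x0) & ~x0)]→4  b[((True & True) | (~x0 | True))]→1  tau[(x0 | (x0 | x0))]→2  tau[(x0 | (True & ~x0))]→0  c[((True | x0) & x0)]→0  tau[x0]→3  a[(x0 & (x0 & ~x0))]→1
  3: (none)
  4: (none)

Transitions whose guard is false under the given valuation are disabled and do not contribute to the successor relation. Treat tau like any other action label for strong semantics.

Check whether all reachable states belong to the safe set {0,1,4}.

Safe = {0,1,4}
R = {0,4}
  0: safe
  4: safe

Answer: INVARIANT HOLDS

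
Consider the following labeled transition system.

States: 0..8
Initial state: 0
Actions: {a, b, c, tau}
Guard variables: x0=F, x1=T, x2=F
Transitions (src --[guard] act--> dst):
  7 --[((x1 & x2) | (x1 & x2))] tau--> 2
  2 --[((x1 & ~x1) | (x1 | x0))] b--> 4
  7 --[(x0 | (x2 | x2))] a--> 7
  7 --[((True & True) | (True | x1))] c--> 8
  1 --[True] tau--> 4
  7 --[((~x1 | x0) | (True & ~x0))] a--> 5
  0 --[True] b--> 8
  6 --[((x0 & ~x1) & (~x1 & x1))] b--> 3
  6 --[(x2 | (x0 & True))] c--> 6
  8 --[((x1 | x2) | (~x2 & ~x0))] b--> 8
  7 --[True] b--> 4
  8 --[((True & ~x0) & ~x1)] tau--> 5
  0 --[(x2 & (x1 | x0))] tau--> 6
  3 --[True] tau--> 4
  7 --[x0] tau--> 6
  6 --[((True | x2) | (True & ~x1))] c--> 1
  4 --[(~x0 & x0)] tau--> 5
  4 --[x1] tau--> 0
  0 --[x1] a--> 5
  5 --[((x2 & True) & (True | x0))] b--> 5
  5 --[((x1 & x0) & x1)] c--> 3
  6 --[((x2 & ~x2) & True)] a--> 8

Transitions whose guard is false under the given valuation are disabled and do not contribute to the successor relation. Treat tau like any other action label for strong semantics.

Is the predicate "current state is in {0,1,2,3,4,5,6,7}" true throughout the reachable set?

Safe = {0,1,2,3,4,5,6,7}
R = {0,5,8}
  0: safe
  5: safe
  8: ✗ unsafe
counterexample path to 8: b

Answer: INVARIANT VIOLATED at state 8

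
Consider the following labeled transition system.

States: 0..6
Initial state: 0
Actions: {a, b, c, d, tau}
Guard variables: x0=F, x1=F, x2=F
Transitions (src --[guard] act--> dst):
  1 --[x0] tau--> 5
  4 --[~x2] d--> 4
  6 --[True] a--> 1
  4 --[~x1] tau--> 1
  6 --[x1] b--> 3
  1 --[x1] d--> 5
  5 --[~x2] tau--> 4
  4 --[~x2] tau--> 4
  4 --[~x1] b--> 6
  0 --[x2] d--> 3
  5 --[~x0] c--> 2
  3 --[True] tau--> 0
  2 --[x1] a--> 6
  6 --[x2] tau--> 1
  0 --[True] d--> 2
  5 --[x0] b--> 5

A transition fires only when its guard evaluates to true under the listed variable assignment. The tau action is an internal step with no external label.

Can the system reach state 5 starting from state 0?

After dropping false guards: 9 live edges.
Layer 0: {0}
Layer 1: {2}  cumulative {0,2}
R = {0,2}

Answer: UNREACHABLE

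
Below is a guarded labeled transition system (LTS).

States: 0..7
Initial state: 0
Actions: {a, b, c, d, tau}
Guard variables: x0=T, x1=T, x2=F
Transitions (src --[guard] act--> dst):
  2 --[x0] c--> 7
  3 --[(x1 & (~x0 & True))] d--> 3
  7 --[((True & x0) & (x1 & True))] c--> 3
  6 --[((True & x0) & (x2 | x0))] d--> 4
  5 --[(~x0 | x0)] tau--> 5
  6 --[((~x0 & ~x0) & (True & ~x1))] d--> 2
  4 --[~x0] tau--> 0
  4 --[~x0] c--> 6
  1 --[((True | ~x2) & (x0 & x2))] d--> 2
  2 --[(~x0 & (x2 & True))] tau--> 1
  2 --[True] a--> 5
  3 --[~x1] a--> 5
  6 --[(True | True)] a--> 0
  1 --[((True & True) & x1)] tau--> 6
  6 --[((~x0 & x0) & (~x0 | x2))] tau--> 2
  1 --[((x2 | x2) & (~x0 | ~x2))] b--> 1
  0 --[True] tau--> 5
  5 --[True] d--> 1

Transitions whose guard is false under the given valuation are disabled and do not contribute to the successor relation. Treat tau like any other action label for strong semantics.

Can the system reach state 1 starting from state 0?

Answer: REACHABLE

Working:
Guard filter leaves 9 enabled edge(s).
depth 0: {0}
depth 1: {5}  cumulative {0,5}
depth 2: {1}  cumulative {0,1,5}
depth 3: {6}  cumulative {0,1,5,6}
depth 4: {4}  cumulative {0,1,4,5,6}
R = {0,1,4,5,6}
witness 1: tau·d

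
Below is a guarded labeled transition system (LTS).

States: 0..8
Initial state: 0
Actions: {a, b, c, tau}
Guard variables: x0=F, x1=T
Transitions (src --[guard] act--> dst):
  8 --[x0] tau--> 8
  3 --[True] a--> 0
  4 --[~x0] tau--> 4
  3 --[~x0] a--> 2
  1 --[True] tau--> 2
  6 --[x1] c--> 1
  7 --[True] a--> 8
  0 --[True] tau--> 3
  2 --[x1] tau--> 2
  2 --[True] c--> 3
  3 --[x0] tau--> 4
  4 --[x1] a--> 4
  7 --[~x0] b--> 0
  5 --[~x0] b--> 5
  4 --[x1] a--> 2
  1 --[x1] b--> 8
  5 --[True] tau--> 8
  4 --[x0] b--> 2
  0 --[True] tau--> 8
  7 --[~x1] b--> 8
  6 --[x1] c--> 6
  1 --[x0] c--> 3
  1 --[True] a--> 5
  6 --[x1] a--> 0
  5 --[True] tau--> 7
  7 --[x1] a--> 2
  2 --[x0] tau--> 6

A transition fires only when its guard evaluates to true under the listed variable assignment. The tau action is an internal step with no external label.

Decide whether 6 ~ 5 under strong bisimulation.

Answer: NOT BISIMILAR

Working:
Bisimulation quotient by refinement:
  P[0] = {{0,1,2,3,4,5,6,7,8}}
  P[1] = {{0},{1},{2},{3},{4},{5},{6},{7},{8}}
stable after 2 split(s): 9 block(s)
6∈{6}, 5∈{5}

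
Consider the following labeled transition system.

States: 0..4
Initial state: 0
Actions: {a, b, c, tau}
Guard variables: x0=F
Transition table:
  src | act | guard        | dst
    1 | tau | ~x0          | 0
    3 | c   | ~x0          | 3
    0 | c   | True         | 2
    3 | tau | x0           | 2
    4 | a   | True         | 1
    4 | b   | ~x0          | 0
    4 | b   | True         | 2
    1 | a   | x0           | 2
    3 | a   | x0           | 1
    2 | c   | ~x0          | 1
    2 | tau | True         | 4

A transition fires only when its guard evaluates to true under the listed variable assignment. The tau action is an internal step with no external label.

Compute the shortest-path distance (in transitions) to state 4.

Answer: 2

Working:
Layered search for 4:
  depth 0: {0}
  depth 1: {2}
  depth 2: {1,4}
depth(4)=2, e.g. c·tau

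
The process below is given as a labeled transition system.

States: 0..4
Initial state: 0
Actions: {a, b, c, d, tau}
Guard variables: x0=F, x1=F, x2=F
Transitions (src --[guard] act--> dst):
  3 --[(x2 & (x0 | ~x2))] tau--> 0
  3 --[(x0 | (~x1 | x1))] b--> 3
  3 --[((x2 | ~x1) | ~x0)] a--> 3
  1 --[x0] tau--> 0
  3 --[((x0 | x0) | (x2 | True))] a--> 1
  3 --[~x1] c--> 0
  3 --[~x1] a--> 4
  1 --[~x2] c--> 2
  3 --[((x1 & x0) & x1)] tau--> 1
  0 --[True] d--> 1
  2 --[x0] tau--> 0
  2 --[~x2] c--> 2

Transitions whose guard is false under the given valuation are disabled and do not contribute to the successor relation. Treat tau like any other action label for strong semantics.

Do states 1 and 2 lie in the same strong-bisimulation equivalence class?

Bisimulation quotient by refinement:
  π0 = {{0,1,2,3,4}}
  π1 = {{0},{1,2},{3},{4}}
Fixed point at round 2; 4 class(es).
1∈{1,2}, 2∈{1,2}

Answer: BISIMILAR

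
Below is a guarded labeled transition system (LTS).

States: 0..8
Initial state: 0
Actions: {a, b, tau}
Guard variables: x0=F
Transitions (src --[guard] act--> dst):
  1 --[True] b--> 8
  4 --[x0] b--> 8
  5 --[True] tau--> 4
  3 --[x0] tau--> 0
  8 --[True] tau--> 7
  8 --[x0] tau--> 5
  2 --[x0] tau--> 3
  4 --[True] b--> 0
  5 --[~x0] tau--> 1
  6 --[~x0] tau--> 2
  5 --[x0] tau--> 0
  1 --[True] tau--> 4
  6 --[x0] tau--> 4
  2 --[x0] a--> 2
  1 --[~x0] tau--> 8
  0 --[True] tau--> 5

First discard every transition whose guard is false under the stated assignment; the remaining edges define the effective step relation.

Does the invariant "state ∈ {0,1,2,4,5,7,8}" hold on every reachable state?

Answer: INVARIANT HOLDS

Working:
Allowed set {0,1,2,4,5,7,8}
Reachable = {0,1,4,5,7,8}
  0: ✓
  1: ✓
  4: ✓
  5: ✓
  7: ✓
  8: ✓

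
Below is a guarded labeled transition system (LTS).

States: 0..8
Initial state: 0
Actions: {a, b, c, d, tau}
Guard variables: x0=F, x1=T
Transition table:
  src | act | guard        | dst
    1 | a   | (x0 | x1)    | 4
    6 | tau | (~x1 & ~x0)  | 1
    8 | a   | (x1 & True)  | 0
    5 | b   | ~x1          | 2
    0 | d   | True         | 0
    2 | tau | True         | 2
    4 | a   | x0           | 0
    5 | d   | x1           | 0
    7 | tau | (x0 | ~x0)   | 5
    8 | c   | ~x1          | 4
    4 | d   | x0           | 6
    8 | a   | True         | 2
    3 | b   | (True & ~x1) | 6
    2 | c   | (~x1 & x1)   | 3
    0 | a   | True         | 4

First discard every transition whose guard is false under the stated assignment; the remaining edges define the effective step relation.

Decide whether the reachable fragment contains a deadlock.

Reachable = {0,4}
  0: a→4  d→0  [2 out]
  4: ∅  [no exit]
trace reaching 4: a

Answer: DEADLOCK at state 4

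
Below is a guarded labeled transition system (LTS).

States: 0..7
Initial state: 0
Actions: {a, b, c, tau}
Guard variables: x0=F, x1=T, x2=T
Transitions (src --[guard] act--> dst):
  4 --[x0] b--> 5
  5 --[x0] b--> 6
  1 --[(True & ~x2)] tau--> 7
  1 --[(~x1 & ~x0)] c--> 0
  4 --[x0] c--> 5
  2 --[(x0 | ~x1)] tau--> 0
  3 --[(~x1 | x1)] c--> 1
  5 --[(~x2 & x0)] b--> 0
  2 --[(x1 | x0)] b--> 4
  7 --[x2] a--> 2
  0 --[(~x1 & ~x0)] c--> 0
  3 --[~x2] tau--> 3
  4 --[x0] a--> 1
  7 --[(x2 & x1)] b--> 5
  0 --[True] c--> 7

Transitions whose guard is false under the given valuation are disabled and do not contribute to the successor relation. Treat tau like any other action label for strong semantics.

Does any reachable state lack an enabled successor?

Reach set: {0,2,4,5,7}
  0: c→7  [1 out]
  2: b→4  [1 out]
  4: ∅  [deadlock]
  5: ∅  [deadlock]
  7: a→2  b→5  [2 out]
Path to 4: c·a·b

Answer: DEADLOCK at state 4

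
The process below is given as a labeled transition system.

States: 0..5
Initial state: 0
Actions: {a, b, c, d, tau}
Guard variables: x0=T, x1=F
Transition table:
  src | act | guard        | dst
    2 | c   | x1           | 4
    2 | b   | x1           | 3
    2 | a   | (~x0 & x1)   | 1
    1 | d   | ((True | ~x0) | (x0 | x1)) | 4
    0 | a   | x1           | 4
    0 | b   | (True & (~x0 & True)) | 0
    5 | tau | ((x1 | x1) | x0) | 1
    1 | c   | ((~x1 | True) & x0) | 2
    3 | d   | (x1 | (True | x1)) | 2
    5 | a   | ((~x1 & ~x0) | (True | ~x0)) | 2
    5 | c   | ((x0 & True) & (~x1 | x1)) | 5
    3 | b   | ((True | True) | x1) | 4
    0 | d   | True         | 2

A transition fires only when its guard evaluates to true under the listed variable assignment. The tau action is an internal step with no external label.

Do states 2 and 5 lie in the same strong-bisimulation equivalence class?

Compute ~ classes (split until stable):
  P[0] = {{0,1,2,3,4,5}}
  P[1] = {{0},{1},{2,4},{3},{5}}
5 equivalence class(es) (converged in 2)
[2]={2,4}  [5]={5}

Answer: NOT BISIMILAR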